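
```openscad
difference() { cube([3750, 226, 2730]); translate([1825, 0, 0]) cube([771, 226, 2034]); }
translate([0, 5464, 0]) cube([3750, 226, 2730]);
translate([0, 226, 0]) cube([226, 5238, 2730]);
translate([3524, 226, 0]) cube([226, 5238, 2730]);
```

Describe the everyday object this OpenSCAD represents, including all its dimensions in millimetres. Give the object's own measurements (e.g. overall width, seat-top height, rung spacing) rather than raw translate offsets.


A single room: four walls, each 2730 mm tall and 226 mm thick, enclosing an outside footprint 3750×5690 mm (x × y), no floor or roof. The front and back walls (−y and +y sides) run the full x-width; the side walls fit between their inner faces. A door opening 771 mm wide and 2034 mm tall is cut through the front wall from the floor up, its −x edge 1825 mm from the wall's −x end.


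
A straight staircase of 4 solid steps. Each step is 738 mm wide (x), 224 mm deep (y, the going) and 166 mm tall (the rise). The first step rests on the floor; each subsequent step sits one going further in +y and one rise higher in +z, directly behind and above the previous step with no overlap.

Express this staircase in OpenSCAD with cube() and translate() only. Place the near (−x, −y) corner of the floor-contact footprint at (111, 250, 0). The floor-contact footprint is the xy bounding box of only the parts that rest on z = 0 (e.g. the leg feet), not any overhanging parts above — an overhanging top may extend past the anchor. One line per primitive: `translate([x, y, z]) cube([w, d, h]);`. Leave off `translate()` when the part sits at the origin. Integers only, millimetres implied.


translate([111, 250, 0]) cube([738, 224, 166]);
translate([111, 474, 166]) cube([738, 224, 166]);
translate([111, 698, 332]) cube([738, 224, 166]);
translate([111, 922, 498]) cube([738, 224, 166]);


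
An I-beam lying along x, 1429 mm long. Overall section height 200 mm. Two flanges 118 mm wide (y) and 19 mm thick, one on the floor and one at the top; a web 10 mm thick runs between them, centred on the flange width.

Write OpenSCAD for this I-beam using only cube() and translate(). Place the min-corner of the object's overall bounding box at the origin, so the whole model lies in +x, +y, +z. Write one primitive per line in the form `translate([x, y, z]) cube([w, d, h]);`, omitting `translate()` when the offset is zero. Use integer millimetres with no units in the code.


cube([1429, 118, 19]);
translate([0, 54, 19]) cube([1429, 10, 162]);
translate([0, 0, 181]) cube([1429, 118, 19]);


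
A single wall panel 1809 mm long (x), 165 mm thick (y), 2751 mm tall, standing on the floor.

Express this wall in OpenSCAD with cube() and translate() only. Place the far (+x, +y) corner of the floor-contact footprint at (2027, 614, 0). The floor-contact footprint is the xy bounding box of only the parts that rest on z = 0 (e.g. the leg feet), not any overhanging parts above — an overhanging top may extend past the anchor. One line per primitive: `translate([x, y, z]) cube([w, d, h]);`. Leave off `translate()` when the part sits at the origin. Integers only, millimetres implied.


translate([218, 449, 0]) cube([1809, 165, 2751]);


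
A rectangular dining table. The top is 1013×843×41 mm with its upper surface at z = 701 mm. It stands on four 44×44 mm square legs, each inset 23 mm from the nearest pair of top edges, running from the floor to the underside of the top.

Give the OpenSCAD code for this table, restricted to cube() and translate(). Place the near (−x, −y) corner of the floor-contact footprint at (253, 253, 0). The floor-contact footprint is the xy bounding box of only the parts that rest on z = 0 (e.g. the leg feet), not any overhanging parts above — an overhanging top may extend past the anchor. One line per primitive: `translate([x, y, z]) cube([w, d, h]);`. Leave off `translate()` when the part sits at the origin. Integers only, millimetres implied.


translate([230, 230, 660]) cube([1013, 843, 41]);
translate([253, 253, 0]) cube([44, 44, 660]);
translate([1176, 253, 0]) cube([44, 44, 660]);
translate([253, 1006, 0]) cube([44, 44, 660]);
translate([1176, 1006, 0]) cube([44, 44, 660]);


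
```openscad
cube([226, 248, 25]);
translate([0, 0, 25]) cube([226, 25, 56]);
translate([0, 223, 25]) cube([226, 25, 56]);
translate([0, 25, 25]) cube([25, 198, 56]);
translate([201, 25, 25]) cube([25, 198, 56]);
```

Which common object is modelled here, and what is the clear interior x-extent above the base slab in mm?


An open box. The internal width is 176 mm.

A 226×248 base slab with four walls standing on it — an open box. The base is 226 mm wide and the walls are 25 mm thick, so the internal width is 226 − 2 × 25 = 176 mm.


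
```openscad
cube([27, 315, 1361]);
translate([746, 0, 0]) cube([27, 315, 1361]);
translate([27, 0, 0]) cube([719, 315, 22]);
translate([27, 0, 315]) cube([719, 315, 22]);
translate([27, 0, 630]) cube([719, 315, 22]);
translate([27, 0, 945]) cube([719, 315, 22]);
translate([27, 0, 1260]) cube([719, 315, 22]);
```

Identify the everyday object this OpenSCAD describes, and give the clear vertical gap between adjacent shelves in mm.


A bookshelf. The clear shelf gap is 293 mm.

Two tall side panels with 5 horizontal boards between them — a bookshelf. The first two shelf undersides are at z = 0 and z = 315; with shelf thickness 22, the clear gap is 315 − 0 − 22 = 293 mm.


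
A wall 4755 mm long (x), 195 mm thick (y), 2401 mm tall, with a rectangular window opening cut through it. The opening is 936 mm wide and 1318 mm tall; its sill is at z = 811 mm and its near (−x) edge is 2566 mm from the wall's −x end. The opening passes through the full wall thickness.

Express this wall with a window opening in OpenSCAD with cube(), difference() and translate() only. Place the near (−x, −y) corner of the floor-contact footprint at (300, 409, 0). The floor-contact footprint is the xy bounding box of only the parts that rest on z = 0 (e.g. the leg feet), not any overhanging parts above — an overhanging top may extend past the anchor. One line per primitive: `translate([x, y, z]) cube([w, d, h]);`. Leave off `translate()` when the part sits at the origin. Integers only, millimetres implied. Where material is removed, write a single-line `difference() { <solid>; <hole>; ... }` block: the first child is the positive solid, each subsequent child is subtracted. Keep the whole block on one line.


difference() { translate([300, 409, 0]) cube([4755, 195, 2401]); translate([2866, 409, 811]) cube([936, 195, 1318]); }


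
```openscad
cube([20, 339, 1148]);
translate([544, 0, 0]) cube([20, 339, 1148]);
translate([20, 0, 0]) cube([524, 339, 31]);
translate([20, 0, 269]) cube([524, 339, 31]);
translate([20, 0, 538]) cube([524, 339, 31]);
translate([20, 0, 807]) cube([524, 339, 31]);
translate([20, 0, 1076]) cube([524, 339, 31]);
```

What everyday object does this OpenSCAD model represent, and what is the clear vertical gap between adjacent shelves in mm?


A bookshelf. The clear shelf gap is 238 mm.

Two tall side panels with 5 horizontal boards between them — a bookshelf. The first two shelf undersides are at z = 0 and z = 269; with shelf thickness 31, the clear gap is 269 − 0 − 31 = 238 mm.


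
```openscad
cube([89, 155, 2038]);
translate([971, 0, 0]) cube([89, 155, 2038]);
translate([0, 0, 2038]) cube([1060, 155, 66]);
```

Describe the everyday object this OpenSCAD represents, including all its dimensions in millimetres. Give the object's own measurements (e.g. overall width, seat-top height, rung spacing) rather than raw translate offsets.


A door frame. The clear opening is 882 mm wide and 2038 mm high. Two 89 mm wide jambs, 155 mm deep, stand either side of the opening from the floor to the top of the opening. A 66 mm thick head sits across the top of both jambs, spanning the full outside width of the frame.


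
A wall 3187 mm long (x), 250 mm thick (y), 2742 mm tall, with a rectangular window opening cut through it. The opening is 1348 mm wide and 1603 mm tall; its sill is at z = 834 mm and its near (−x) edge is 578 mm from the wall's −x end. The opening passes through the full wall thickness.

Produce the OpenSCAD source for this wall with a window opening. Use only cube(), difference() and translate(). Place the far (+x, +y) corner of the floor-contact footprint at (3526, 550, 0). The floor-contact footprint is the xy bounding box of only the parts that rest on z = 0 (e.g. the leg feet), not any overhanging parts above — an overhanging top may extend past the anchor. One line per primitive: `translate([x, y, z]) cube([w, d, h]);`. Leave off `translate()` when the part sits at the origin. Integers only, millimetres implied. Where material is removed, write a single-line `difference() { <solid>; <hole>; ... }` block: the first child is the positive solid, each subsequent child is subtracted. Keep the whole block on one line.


difference() { translate([339, 300, 0]) cube([3187, 250, 2742]); translate([917, 300, 834]) cube([1348, 250, 1603]); }


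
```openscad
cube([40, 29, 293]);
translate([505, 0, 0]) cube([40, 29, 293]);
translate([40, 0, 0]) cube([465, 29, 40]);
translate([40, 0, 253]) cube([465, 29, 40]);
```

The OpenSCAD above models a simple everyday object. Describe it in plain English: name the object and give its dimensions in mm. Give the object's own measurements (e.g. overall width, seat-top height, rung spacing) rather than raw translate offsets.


A rectangular picture frame lying in the x–z plane (depth along y). The opening is 465 mm wide (x) by 213 mm tall (z), surrounded by a border 40 mm wide on all four sides. The frame is 29 mm deep and is made of two full-height vertical stiles with two horizontal rails fitted between them.


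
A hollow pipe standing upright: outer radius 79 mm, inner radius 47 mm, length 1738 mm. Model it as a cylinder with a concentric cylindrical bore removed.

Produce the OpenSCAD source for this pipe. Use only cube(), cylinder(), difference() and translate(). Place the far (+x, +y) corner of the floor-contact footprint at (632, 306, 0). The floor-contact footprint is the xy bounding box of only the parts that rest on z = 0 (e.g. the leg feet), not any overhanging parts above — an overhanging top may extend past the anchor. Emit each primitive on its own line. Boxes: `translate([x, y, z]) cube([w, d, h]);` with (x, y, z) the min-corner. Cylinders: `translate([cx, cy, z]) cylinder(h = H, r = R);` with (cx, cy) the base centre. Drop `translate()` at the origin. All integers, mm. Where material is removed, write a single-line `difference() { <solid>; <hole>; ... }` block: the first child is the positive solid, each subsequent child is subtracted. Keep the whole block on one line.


difference() { translate([553, 227, 0]) cylinder(h = 1738, r = 79); translate([553, 227, 0]) cylinder(h = 1738, r = 47); }


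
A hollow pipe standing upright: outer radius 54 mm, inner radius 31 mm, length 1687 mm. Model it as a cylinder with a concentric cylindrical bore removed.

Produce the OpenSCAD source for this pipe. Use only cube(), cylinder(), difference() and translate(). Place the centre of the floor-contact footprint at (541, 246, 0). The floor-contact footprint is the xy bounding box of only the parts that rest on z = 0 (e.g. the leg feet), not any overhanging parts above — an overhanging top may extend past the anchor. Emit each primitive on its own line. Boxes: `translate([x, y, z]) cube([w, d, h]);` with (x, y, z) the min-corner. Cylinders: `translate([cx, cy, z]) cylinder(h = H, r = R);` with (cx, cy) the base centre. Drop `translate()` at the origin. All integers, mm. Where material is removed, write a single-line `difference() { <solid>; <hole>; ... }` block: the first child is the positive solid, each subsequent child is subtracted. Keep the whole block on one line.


difference() { translate([541, 246, 0]) cylinder(h = 1687, r = 54); translate([541, 246, 0]) cylinder(h = 1687, r = 31); }


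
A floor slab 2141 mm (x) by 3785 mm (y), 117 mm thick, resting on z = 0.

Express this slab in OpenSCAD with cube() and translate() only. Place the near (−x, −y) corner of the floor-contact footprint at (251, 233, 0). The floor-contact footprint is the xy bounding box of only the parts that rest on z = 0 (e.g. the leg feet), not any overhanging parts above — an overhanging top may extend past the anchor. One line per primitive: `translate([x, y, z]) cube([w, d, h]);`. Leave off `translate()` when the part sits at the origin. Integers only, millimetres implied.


translate([251, 233, 0]) cube([2141, 3785, 117]);


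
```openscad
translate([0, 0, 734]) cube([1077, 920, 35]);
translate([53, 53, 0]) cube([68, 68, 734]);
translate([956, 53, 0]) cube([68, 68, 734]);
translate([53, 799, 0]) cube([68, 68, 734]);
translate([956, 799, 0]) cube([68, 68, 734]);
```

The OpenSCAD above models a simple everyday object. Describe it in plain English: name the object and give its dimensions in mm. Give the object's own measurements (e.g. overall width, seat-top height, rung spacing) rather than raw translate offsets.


A table: top 1077 mm (x) × 920 mm (y), 35 mm thick, upper face at z = 769 mm, on four 68×68 mm square legs, each inset 53 mm from the nearest pair of top edges from z = 0 to the bottom of the top.


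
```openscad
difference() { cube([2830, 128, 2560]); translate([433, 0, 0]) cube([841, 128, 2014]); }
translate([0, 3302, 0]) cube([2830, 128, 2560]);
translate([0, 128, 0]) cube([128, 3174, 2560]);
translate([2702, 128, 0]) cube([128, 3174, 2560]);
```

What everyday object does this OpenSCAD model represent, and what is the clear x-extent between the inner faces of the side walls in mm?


A single room. The interior width is 2574 mm.

Four walls enclosing a rectangle with a door in the front wall — a room. Outside width 2830 minus two 128 mm walls gives 2574 mm.


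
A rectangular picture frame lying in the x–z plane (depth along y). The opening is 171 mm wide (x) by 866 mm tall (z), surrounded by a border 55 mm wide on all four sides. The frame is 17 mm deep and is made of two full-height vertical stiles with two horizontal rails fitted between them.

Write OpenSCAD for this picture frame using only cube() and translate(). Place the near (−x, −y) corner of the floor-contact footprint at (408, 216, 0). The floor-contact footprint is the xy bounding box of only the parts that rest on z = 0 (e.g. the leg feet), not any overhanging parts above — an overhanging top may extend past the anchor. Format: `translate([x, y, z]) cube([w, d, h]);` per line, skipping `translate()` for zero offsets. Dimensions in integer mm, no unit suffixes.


translate([408, 216, 0]) cube([55, 17, 976]);
translate([634, 216, 0]) cube([55, 17, 976]);
translate([463, 216, 0]) cube([171, 17, 55]);
translate([463, 216, 921]) cube([171, 17, 55]);


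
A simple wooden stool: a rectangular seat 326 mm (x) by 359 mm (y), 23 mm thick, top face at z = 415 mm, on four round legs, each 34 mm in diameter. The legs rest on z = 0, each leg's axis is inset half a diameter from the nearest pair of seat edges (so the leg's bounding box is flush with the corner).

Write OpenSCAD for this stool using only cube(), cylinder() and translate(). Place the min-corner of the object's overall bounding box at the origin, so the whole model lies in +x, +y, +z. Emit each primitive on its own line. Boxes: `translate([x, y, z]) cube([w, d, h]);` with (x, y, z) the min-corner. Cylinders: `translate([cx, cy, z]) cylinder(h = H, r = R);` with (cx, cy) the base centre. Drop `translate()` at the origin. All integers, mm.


translate([0, 0, 392]) cube([326, 359, 23]);
translate([17, 17, 0]) cylinder(h = 392, r = 17);
translate([309, 17, 0]) cylinder(h = 392, r = 17);
translate([17, 342, 0]) cylinder(h = 392, r = 17);
translate([309, 342, 0]) cylinder(h = 392, r = 17);


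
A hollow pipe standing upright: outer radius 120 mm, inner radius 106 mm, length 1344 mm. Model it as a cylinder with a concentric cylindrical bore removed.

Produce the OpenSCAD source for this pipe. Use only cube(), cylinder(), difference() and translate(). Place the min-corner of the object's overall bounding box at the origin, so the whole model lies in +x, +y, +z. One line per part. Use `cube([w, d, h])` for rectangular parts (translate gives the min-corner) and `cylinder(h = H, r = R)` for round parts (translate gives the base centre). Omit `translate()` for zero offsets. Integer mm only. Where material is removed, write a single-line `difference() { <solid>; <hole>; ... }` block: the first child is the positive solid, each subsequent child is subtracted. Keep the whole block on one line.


difference() { translate([120, 120, 0]) cylinder(h = 1344, r = 120); translate([120, 120, 0]) cylinder(h = 1344, r = 106); }


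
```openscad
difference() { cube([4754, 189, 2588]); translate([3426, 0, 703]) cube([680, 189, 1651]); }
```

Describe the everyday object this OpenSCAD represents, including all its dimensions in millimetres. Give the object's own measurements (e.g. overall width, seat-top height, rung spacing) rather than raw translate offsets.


A wall 4754 mm long (x), 189 mm thick (y), 2588 mm tall, with a rectangular window opening cut through it. The opening is 680 mm wide and 1651 mm tall; its sill is at z = 703 mm and its near (−x) edge is 3426 mm from the wall's −x end. The opening passes through the full wall thickness.


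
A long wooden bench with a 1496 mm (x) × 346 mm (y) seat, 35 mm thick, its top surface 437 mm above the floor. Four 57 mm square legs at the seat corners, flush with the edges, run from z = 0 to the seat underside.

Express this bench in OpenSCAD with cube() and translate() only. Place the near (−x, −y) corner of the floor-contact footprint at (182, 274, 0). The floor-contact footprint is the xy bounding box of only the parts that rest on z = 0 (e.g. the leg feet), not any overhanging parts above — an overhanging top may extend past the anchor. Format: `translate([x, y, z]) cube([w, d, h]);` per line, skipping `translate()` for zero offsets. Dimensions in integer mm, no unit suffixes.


translate([182, 274, 402]) cube([1496, 346, 35]);
translate([182, 274, 0]) cube([57, 57, 402]);
translate([182, 563, 0]) cube([57, 57, 402]);
translate([1621, 274, 0]) cube([57, 57, 402]);
translate([1621, 563, 0]) cube([57, 57, 402]);


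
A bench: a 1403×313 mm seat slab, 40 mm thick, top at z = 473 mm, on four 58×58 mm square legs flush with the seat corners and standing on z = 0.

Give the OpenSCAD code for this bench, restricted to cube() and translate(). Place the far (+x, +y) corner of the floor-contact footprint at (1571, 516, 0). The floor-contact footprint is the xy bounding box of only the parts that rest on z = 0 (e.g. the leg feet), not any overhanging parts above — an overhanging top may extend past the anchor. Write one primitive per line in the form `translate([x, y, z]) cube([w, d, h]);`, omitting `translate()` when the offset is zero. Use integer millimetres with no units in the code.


translate([168, 203, 433]) cube([1403, 313, 40]);
translate([168, 203, 0]) cube([58, 58, 433]);
translate([168, 458, 0]) cube([58, 58, 433]);
translate([1513, 203, 0]) cube([58, 58, 433]);
translate([1513, 458, 0]) cube([58, 58, 433]);


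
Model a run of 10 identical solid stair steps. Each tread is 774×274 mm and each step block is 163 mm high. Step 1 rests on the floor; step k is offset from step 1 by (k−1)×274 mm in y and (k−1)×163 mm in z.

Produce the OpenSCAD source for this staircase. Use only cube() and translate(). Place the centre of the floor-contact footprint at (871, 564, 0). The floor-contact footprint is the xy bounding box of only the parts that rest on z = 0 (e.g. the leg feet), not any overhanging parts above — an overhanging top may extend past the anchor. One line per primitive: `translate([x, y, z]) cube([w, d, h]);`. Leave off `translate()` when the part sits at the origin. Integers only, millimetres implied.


translate([484, 427, 0]) cube([774, 274, 163]);
translate([484, 701, 163]) cube([774, 274, 163]);
translate([484, 975, 326]) cube([774, 274, 163]);
translate([484, 1249, 489]) cube([774, 274, 163]);
translate([484, 1523, 652]) cube([774, 274, 163]);
translate([484, 1797, 815]) cube([774, 274, 163]);
translate([484, 2071, 978]) cube([774, 274, 163]);
translate([484, 2345, 1141]) cube([774, 274, 163]);
translate([484, 2619, 1304]) cube([774, 274, 163]);
translate([484, 2893, 1467]) cube([774, 274, 163]);


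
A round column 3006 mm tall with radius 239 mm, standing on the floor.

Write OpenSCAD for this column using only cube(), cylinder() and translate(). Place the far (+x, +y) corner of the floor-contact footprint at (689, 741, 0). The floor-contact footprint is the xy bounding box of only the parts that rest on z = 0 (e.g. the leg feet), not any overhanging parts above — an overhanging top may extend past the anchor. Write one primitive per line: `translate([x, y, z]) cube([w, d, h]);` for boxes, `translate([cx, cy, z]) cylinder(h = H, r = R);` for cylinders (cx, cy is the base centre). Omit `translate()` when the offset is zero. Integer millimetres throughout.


translate([450, 502, 0]) cylinder(h = 3006, r = 239);


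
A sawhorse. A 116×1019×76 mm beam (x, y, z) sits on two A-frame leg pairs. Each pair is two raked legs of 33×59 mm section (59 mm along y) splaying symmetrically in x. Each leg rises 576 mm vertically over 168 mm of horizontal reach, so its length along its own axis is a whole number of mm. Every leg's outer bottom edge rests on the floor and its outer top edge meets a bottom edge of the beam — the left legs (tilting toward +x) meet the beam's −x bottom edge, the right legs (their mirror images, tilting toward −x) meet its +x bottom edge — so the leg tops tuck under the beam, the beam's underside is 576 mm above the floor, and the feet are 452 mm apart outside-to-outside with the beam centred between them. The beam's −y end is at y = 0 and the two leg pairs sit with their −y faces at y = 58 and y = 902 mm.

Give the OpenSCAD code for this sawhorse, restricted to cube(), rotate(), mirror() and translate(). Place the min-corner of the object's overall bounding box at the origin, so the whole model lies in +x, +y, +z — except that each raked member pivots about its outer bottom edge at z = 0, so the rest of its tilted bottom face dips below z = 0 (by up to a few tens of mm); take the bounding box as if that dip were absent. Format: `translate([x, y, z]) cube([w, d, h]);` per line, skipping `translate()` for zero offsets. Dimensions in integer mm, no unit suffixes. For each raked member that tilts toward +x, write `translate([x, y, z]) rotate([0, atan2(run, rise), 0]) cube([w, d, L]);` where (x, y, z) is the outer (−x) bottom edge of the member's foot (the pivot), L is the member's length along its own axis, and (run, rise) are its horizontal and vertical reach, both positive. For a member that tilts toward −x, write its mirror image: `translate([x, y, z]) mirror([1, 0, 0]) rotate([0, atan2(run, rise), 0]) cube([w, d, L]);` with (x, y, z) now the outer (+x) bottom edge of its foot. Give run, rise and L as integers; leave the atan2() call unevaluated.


// leg length = √(168² + 576²) = 600
// right-leg outer foot x = 2·168 + 116 = 452
// beam min-corner = (168, 0, 576)
translate([168, 0, 576]) cube([116, 1019, 76]);
translate([0, 58, 0]) rotate([0, atan2(168, 576), 0]) cube([33, 59, 600]);
translate([452, 58, 0]) mirror([1, 0, 0]) rotate([0, atan2(168, 576), 0]) cube([33, 59, 600]);
translate([0, 902, 0]) rotate([0, atan2(168, 576), 0]) cube([33, 59, 600]);
translate([452, 902, 0]) mirror([1, 0, 0]) rotate([0, atan2(168, 576), 0]) cube([33, 59, 600]);


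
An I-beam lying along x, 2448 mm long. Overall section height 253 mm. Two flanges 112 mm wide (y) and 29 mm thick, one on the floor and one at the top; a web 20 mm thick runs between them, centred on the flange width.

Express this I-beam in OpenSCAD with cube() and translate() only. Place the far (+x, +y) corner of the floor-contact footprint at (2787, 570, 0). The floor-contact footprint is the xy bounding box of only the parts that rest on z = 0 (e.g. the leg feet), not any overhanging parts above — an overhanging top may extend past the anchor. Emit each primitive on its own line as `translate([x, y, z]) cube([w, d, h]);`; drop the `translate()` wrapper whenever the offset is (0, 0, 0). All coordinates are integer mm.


translate([339, 458, 0]) cube([2448, 112, 29]);
translate([339, 504, 29]) cube([2448, 20, 195]);
translate([339, 458, 224]) cube([2448, 112, 29]);


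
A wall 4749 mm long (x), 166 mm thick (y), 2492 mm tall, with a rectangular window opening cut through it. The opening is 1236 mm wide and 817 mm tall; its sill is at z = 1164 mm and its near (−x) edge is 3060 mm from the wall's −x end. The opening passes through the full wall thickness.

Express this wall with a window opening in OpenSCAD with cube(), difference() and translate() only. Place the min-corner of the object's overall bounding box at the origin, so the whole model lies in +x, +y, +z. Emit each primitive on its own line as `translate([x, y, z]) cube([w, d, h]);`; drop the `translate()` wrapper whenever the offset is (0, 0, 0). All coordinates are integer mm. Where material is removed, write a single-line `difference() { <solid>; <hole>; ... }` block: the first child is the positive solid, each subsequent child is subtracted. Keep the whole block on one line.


difference() { cube([4749, 166, 2492]); translate([3060, 0, 1164]) cube([1236, 166, 817]); }


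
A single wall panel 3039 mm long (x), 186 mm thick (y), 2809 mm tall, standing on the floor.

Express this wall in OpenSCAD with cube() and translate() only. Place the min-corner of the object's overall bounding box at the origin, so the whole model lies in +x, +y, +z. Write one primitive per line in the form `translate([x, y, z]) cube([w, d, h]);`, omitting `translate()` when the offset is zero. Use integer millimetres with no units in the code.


cube([3039, 186, 2809]);


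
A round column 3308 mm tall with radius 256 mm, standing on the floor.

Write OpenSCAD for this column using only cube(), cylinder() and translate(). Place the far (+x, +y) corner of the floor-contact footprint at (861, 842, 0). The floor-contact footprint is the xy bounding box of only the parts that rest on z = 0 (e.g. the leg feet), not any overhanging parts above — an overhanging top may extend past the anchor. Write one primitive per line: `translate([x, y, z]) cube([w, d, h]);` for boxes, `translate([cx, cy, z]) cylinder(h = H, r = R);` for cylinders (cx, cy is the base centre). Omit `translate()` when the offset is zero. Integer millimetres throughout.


translate([605, 586, 0]) cylinder(h = 3308, r = 256);


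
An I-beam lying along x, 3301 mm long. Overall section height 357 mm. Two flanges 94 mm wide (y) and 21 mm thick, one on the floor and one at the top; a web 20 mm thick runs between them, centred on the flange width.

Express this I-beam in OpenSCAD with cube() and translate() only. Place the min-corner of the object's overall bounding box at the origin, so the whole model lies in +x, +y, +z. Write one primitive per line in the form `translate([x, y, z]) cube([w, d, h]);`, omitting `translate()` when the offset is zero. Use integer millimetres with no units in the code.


cube([3301, 94, 21]);
translate([0, 37, 21]) cube([3301, 20, 315]);
translate([0, 0, 336]) cube([3301, 94, 21]);


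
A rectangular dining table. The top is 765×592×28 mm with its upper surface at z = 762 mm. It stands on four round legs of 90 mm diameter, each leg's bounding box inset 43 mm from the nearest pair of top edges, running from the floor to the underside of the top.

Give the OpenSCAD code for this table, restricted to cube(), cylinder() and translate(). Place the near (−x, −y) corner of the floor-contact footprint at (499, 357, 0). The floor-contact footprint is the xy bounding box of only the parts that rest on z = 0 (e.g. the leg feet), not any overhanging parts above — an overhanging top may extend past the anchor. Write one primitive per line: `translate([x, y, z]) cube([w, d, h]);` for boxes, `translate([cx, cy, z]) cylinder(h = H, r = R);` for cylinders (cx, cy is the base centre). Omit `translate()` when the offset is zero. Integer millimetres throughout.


// leg_h = 762 - 28 = 734
translate([456, 314, 734]) cube([765, 592, 28]);
translate([544, 402, 0]) cylinder(h = 734, r = 45);
translate([1133, 402, 0]) cylinder(h = 734, r = 45);
translate([544, 818, 0]) cylinder(h = 734, r = 45);
translate([1133, 818, 0]) cylinder(h = 734, r = 45);


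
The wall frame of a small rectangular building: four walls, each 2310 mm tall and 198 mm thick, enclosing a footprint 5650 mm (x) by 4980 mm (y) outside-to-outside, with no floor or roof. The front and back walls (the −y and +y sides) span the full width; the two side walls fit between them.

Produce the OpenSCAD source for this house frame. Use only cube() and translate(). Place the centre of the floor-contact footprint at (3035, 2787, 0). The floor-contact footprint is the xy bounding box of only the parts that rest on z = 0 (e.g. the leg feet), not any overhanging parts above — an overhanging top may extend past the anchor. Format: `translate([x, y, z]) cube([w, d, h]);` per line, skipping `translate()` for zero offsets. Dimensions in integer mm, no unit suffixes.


translate([210, 297, 0]) cube([5650, 198, 2310]);
translate([210, 5079, 0]) cube([5650, 198, 2310]);
translate([210, 495, 0]) cube([198, 4584, 2310]);
translate([5662, 495, 0]) cube([198, 4584, 2310]);


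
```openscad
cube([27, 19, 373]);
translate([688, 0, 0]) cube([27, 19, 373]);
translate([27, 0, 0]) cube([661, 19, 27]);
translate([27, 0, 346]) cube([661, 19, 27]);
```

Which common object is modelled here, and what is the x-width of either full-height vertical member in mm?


A picture frame. The border width is 27 mm.

Four thin pieces enclosing a rectangular opening — a picture frame. The two full-height stiles are 373 mm tall; the top rail sits at z = 346 and is 27 mm tall, so the border above the opening is 373 − 346 = 27 mm, matching the stile x-width.


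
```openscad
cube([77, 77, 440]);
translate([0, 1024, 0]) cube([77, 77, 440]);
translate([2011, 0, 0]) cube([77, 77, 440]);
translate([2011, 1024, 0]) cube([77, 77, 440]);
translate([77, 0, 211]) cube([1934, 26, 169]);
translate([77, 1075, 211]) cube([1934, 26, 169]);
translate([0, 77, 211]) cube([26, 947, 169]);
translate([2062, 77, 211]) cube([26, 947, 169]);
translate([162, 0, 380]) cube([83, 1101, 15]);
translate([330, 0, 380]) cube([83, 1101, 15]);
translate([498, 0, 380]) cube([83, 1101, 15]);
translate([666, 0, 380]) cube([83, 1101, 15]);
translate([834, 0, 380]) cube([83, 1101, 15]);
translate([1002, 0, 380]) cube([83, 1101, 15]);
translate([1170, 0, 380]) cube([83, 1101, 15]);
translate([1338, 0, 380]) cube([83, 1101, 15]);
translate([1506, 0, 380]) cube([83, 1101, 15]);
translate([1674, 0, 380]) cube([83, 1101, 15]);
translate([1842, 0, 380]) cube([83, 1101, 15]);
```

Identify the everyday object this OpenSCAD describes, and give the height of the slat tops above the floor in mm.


A bed frame. The slat-top height is 395 mm.

Four posts, four rails, and a row of slats — a bed frame. Slats sit on the rails at z = 211 + 169 = 380; with slat thickness 15, the top is 395 mm.


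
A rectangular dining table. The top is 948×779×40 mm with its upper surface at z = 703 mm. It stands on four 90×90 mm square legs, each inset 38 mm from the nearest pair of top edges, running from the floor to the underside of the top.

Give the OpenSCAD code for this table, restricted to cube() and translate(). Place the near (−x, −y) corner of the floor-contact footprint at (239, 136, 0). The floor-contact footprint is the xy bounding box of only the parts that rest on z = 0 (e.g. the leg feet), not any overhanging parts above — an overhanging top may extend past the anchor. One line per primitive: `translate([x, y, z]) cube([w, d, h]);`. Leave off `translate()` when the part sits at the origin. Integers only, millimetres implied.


translate([201, 98, 663]) cube([948, 779, 40]);
translate([239, 136, 0]) cube([90, 90, 663]);
translate([1021, 136, 0]) cube([90, 90, 663]);
translate([239, 749, 0]) cube([90, 90, 663]);
translate([1021, 749, 0]) cube([90, 90, 663]);


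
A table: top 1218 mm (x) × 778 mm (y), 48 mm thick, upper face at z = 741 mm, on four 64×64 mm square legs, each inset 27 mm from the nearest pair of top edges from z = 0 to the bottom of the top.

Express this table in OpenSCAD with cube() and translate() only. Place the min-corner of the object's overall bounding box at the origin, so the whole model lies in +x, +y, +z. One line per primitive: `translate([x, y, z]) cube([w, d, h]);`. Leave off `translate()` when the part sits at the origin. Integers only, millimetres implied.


translate([0, 0, 693]) cube([1218, 778, 48]);
translate([27, 27, 0]) cube([64, 64, 693]);
translate([1127, 27, 0]) cube([64, 64, 693]);
translate([27, 687, 0]) cube([64, 64, 693]);
translate([1127, 687, 0]) cube([64, 64, 693]);


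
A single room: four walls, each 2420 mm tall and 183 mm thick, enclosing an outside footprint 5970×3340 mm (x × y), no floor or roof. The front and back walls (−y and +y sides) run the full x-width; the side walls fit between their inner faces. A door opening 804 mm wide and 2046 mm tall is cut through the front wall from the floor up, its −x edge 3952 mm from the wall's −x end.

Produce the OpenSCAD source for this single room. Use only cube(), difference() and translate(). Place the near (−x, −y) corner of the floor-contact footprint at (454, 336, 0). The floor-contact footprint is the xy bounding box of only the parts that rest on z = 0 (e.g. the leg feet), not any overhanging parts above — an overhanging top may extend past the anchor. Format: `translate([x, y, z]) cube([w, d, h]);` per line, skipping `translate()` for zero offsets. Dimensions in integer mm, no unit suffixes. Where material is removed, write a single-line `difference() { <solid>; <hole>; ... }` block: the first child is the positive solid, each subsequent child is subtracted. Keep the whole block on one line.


difference() { translate([454, 336, 0]) cube([5970, 183, 2420]); translate([4406, 336, 0]) cube([804, 183, 2046]); }
translate([454, 3493, 0]) cube([5970, 183, 2420]);
translate([454, 519, 0]) cube([183, 2974, 2420]);
translate([6241, 519, 0]) cube([183, 2974, 2420]);


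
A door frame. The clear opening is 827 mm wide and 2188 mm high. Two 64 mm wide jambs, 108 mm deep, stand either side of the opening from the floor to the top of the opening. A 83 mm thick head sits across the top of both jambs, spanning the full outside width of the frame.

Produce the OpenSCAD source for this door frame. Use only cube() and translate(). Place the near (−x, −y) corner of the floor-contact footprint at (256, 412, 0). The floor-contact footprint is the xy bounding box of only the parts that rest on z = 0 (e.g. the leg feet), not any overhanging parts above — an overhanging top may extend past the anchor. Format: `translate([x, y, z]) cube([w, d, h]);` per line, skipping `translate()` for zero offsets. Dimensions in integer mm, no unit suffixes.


translate([256, 412, 0]) cube([64, 108, 2188]);
translate([1147, 412, 0]) cube([64, 108, 2188]);
translate([256, 412, 2188]) cube([955, 108, 83]);


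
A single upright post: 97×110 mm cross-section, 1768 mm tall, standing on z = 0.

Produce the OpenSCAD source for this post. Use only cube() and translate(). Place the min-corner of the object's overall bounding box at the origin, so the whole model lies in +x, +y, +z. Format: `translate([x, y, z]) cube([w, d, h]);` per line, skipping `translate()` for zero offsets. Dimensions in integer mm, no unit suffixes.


cube([97, 110, 1768]);


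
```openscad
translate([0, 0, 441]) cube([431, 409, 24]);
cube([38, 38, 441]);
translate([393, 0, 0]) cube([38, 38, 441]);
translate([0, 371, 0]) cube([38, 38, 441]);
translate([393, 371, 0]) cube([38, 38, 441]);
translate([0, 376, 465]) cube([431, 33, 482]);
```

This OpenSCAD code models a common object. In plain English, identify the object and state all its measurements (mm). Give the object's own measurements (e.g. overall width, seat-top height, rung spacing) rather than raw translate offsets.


A chair. The seat is a 431×409×24 mm slab with its top at z = 465 mm, on four 38×38 mm corner legs (flush with the seat edges, standing on z = 0). A flat backrest 33 mm thick, 482 mm tall, spans the full seat width and rises from the seat top along its +y edge, rear face flush with the rear of the seat.


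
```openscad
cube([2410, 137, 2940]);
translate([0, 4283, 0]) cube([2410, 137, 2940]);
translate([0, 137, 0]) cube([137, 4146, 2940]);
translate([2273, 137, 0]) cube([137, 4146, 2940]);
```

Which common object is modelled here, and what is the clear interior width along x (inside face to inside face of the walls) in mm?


A house (or room) frame. The interior width is 2136 mm.

Four 2940 mm walls enclosing a rectangle with no floor or roof — a room or house frame. Outside width is 2410 mm and wall thickness is 137 mm, so the interior width is 2410 − 2 × 137 = 2136 mm.


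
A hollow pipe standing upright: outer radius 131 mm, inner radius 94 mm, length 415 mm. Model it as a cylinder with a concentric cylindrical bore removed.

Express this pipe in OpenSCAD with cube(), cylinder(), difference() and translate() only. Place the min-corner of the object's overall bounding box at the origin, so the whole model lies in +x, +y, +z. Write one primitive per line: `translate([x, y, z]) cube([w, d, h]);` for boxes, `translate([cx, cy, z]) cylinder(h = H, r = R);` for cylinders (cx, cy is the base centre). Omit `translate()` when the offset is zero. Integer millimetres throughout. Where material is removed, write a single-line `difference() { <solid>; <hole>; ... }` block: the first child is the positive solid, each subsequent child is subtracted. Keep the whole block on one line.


difference() { translate([131, 131, 0]) cylinder(h = 415, r = 131); translate([131, 131, 0]) cylinder(h = 415, r = 94); }


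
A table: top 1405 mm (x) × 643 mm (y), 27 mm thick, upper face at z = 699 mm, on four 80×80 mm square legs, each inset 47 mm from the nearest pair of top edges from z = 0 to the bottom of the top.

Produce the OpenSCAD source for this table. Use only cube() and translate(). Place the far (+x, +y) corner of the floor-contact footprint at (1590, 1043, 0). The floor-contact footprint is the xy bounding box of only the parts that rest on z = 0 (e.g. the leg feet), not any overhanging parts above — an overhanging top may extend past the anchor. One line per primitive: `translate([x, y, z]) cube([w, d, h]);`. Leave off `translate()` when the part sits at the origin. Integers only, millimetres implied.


translate([232, 447, 672]) cube([1405, 643, 27]);
translate([279, 494, 0]) cube([80, 80, 672]);
translate([1510, 494, 0]) cube([80, 80, 672]);
translate([279, 963, 0]) cube([80, 80, 672]);
translate([1510, 963, 0]) cube([80, 80, 672]);


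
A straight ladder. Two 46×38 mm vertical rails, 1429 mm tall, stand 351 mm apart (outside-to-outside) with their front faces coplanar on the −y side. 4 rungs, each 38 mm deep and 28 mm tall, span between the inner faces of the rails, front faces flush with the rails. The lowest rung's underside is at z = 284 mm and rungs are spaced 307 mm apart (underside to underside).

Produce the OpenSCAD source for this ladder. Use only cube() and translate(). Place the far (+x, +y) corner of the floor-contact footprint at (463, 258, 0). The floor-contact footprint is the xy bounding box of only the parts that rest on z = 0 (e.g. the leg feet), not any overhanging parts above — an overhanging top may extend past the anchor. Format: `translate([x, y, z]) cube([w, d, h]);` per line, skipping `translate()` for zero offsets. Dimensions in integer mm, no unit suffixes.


// rung span = 351 - 2*46 = 259
// rung[k] z = 284 + k*307
translate([112, 220, 0]) cube([46, 38, 1429]);
translate([417, 220, 0]) cube([46, 38, 1429]);
translate([158, 220, 284]) cube([259, 38, 28]);
translate([158, 220, 591]) cube([259, 38, 28]);
translate([158, 220, 898]) cube([259, 38, 28]);
translate([158, 220, 1205]) cube([259, 38, 28]);
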